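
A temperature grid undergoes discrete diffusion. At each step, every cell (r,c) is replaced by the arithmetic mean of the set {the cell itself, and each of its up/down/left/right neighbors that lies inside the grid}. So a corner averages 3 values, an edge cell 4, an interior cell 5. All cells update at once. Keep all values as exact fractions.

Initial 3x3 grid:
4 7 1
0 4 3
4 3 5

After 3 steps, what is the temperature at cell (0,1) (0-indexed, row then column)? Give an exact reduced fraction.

Answer: 12967/3600

Derivation:
Step 1: cell (0,1) = 4
Step 2: cell (0,1) = 221/60
Step 3: cell (0,1) = 12967/3600
Full grid after step 3:
  1861/540 12967/3600 7789/2160
  3989/1200 20591/6000 51493/14400
  1721/540 1363/400 7549/2160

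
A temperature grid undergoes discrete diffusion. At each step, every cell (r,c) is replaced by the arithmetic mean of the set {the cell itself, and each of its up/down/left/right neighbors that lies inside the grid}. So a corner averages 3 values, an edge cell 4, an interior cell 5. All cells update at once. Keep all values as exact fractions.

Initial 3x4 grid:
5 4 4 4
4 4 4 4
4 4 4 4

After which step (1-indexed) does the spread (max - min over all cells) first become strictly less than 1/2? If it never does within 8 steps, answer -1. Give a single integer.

Step 1: max=13/3, min=4, spread=1/3
  -> spread < 1/2 first at step 1
Step 2: max=77/18, min=4, spread=5/18
Step 3: max=905/216, min=4, spread=41/216
Step 4: max=107897/25920, min=4, spread=4217/25920
Step 5: max=6429949/1555200, min=28879/7200, spread=38417/311040
Step 6: max=384448211/93312000, min=578597/144000, spread=1903471/18662400
Step 7: max=22995869089/5598720000, min=17395759/4320000, spread=18038617/223948800
Step 8: max=1376960982851/335923200000, min=1568126759/388800000, spread=883978523/13436928000

Answer: 1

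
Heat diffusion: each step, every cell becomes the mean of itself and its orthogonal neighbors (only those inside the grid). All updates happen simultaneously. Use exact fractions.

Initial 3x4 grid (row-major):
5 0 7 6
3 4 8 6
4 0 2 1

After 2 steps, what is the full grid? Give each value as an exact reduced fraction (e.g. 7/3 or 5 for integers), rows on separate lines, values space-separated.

After step 1:
  8/3 4 21/4 19/3
  4 3 27/5 21/4
  7/3 5/2 11/4 3
After step 2:
  32/9 179/48 1259/240 101/18
  3 189/50 433/100 1199/240
  53/18 127/48 273/80 11/3

Answer: 32/9 179/48 1259/240 101/18
3 189/50 433/100 1199/240
53/18 127/48 273/80 11/3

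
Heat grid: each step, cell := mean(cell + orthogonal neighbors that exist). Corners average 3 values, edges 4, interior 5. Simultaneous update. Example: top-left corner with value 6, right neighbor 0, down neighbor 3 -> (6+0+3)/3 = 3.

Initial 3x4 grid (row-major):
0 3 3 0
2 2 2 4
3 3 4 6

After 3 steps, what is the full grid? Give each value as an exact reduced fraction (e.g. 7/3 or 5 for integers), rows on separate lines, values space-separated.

After step 1:
  5/3 2 2 7/3
  7/4 12/5 3 3
  8/3 3 15/4 14/3
After step 2:
  65/36 121/60 7/3 22/9
  509/240 243/100 283/100 13/4
  89/36 709/240 173/48 137/36
After step 3:
  4279/2160 7727/3600 4331/1800 289/108
  31783/14400 7411/3000 5779/2000 1233/400
  2717/1080 20629/7200 23749/7200 1535/432

Answer: 4279/2160 7727/3600 4331/1800 289/108
31783/14400 7411/3000 5779/2000 1233/400
2717/1080 20629/7200 23749/7200 1535/432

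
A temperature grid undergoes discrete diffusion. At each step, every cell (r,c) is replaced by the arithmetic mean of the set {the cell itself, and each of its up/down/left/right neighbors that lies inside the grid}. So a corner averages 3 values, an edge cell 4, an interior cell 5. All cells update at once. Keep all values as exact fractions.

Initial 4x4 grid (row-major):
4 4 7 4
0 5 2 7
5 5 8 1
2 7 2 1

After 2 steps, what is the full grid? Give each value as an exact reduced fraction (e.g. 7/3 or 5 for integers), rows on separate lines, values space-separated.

Answer: 67/18 907/240 421/80 55/12
371/120 47/10 407/100 391/80
103/24 99/25 483/100 761/240
35/9 115/24 403/120 121/36

Derivation:
After step 1:
  8/3 5 17/4 6
  7/2 16/5 29/5 7/2
  3 6 18/5 17/4
  14/3 4 9/2 4/3
After step 2:
  67/18 907/240 421/80 55/12
  371/120 47/10 407/100 391/80
  103/24 99/25 483/100 761/240
  35/9 115/24 403/120 121/36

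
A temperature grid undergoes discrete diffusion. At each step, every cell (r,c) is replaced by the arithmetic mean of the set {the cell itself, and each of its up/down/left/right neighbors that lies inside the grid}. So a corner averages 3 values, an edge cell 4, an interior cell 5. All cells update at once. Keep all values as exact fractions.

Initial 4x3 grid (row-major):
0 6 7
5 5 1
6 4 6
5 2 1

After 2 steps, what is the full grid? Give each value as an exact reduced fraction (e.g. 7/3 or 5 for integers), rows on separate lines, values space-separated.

After step 1:
  11/3 9/2 14/3
  4 21/5 19/4
  5 23/5 3
  13/3 3 3
After step 2:
  73/18 511/120 167/36
  253/60 441/100 997/240
  269/60 99/25 307/80
  37/9 56/15 3

Answer: 73/18 511/120 167/36
253/60 441/100 997/240
269/60 99/25 307/80
37/9 56/15 3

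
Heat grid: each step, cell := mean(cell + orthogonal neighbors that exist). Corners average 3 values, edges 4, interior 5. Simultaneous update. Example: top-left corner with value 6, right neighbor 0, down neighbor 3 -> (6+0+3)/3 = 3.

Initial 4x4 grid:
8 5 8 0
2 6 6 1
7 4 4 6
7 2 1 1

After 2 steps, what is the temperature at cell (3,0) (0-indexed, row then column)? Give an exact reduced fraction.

Answer: 83/18

Derivation:
Step 1: cell (3,0) = 16/3
Step 2: cell (3,0) = 83/18
Full grid after step 2:
  35/6 211/40 39/8 11/3
  407/80 267/50 109/25 57/16
  1241/240 219/50 94/25 787/240
  83/18 463/120 371/120 23/9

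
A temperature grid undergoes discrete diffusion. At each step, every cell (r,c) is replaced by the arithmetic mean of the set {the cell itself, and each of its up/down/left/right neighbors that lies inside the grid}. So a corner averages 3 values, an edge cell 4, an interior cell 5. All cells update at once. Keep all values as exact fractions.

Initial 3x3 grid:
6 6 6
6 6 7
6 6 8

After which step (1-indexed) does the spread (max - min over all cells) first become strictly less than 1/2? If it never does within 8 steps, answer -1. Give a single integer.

Answer: 4

Derivation:
Step 1: max=7, min=6, spread=1
Step 2: max=27/4, min=6, spread=3/4
Step 3: max=4739/720, min=1091/180, spread=25/48
Step 4: max=280553/43200, min=33091/5400, spread=211/576
  -> spread < 1/2 first at step 4
Step 5: max=5558297/864000, min=49409/8000, spread=1777/6912
Step 6: max=994438177/155520000, min=15099493/2430000, spread=14971/82944
Step 7: max=59407070419/9331200000, min=14556171511/2332800000, spread=126121/995328
Step 8: max=1184623302131/186624000000, min=146002719407/23328000000, spread=1062499/11943936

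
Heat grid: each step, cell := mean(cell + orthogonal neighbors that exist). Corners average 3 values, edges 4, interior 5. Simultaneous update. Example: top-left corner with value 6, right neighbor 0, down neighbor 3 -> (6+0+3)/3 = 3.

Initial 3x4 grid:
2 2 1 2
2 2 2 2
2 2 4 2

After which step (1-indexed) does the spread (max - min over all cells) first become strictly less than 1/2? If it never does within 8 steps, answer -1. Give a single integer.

Step 1: max=8/3, min=5/3, spread=1
Step 2: max=37/15, min=65/36, spread=119/180
Step 3: max=629/270, min=6851/3600, spread=4607/10800
  -> spread < 1/2 first at step 3
Step 4: max=242897/108000, min=70429/36000, spread=3161/10800
Step 5: max=2143157/972000, min=644549/324000, spread=20951/97200
Step 6: max=63274559/29160000, min=4894007/2430000, spread=181859/1166400
Step 7: max=3760224481/1749600000, min=591890651/291600000, spread=8355223/69984000
Step 8: max=223871498129/104976000000, min=2234960599/1093500000, spread=14904449/167961600

Answer: 3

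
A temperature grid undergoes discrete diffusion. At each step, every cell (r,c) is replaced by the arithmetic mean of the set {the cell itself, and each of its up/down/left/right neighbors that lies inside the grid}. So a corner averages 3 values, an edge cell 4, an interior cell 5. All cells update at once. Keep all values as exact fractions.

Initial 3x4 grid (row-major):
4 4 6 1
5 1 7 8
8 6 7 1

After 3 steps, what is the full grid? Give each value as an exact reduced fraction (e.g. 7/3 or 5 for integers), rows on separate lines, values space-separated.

After step 1:
  13/3 15/4 9/2 5
  9/2 23/5 29/5 17/4
  19/3 11/2 21/4 16/3
After step 2:
  151/36 1031/240 381/80 55/12
  593/120 483/100 122/25 1223/240
  49/9 1301/240 1313/240 89/18
After step 3:
  9671/2160 32549/7200 11113/2400 1733/360
  34939/7200 14621/3000 30047/6000 70213/14400
  11381/2160 38099/7200 37289/7200 698/135

Answer: 9671/2160 32549/7200 11113/2400 1733/360
34939/7200 14621/3000 30047/6000 70213/14400
11381/2160 38099/7200 37289/7200 698/135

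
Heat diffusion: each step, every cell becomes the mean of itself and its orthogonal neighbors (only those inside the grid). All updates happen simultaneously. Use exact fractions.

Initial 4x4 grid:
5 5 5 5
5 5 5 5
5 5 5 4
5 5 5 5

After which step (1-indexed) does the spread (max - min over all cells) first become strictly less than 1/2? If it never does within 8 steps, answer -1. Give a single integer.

Answer: 1

Derivation:
Step 1: max=5, min=14/3, spread=1/3
  -> spread < 1/2 first at step 1
Step 2: max=5, min=569/120, spread=31/120
Step 3: max=5, min=5189/1080, spread=211/1080
Step 4: max=5, min=523157/108000, spread=16843/108000
Step 5: max=44921/9000, min=4721357/972000, spread=130111/972000
Step 6: max=2692841/540000, min=142157633/29160000, spread=3255781/29160000
Step 7: max=2688893/540000, min=4273646309/874800000, spread=82360351/874800000
Step 8: max=483493559/97200000, min=128468683109/26244000000, spread=2074577821/26244000000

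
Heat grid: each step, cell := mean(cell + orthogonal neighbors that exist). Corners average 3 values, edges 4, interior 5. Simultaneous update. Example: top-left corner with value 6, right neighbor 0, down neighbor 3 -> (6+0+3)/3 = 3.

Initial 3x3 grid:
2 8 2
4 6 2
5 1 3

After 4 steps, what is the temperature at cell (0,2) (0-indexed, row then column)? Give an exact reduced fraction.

Answer: 55781/14400

Derivation:
Step 1: cell (0,2) = 4
Step 2: cell (0,2) = 47/12
Step 3: cell (0,2) = 2789/720
Step 4: cell (0,2) = 55781/14400
Full grid after step 4:
  543329/129600 1748309/432000 55781/14400
  383027/96000 460397/120000 1043581/288000
  122551/32400 3091493/864000 18571/5400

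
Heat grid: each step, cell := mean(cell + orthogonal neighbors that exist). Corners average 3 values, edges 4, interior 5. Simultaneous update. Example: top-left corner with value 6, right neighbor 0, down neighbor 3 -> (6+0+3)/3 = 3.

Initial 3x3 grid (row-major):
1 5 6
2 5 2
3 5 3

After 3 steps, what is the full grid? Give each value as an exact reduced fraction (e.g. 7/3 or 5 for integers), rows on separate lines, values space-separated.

After step 1:
  8/3 17/4 13/3
  11/4 19/5 4
  10/3 4 10/3
After step 2:
  29/9 301/80 151/36
  251/80 94/25 58/15
  121/36 217/60 34/9
After step 3:
  911/270 17927/4800 8513/2160
  16177/4800 5443/1500 14039/3600
  7283/2160 1633/450 2027/540

Answer: 911/270 17927/4800 8513/2160
16177/4800 5443/1500 14039/3600
7283/2160 1633/450 2027/540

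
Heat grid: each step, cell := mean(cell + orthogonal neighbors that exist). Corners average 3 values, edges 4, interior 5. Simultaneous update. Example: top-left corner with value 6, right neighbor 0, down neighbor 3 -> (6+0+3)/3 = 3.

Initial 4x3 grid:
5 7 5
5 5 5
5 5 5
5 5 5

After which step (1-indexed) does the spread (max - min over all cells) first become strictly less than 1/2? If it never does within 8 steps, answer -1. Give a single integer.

Answer: 3

Derivation:
Step 1: max=17/3, min=5, spread=2/3
Step 2: max=667/120, min=5, spread=67/120
Step 3: max=5837/1080, min=5, spread=437/1080
  -> spread < 1/2 first at step 3
Step 4: max=2317531/432000, min=2509/500, spread=29951/86400
Step 5: max=20655821/3888000, min=17033/3375, spread=206761/777600
Step 6: max=8232195571/1555200000, min=13665671/2700000, spread=14430763/62208000
Step 7: max=491667741689/93312000000, min=1097652727/216000000, spread=139854109/746496000
Step 8: max=29416071890251/5598720000000, min=99051228977/19440000000, spread=7114543559/44789760000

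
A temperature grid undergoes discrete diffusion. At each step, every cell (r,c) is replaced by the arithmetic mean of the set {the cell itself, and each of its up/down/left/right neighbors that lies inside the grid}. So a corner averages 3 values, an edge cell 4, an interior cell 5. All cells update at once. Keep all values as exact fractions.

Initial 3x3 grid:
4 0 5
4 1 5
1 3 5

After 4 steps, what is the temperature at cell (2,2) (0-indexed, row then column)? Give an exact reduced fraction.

Answer: 210011/64800

Derivation:
Step 1: cell (2,2) = 13/3
Step 2: cell (2,2) = 65/18
Step 3: cell (2,2) = 3673/1080
Step 4: cell (2,2) = 210011/64800
Full grid after step 4:
  87893/32400 420079/144000 202661/64800
  1184737/432000 59091/20000 347903/108000
  5648/2025 435329/144000 210011/64800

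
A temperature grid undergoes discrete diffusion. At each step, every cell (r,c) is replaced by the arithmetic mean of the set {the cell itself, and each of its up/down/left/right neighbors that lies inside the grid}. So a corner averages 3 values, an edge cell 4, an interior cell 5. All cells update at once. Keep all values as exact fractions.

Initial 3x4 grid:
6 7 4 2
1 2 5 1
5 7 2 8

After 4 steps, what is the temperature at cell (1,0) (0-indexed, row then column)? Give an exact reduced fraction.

Step 1: cell (1,0) = 7/2
Step 2: cell (1,0) = 169/40
Step 3: cell (1,0) = 3273/800
Step 4: cell (1,0) = 68009/16000
Full grid after step 4:
  135581/32400 905449/216000 828989/216000 244847/64800
  68009/16000 10181/2500 80973/20000 22459/6000
  268487/64800 228581/54000 108233/27000 129761/32400

Answer: 68009/16000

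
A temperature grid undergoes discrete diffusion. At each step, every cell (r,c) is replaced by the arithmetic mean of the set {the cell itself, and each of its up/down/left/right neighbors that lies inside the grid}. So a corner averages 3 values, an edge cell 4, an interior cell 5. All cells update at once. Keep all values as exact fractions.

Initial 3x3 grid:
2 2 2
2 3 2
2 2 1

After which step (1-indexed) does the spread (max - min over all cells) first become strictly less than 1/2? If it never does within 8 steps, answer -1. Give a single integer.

Step 1: max=9/4, min=5/3, spread=7/12
Step 2: max=13/6, min=17/9, spread=5/18
  -> spread < 1/2 first at step 2
Step 3: max=767/360, min=262/135, spread=41/216
Step 4: max=45949/21600, min=32293/16200, spread=347/2592
Step 5: max=2726903/1296000, min=244237/121500, spread=2921/31104
Step 6: max=162836341/77760000, min=118281787/58320000, spread=24611/373248
Step 7: max=9719219327/4665600000, min=3563719357/1749600000, spread=207329/4478976
Step 8: max=581432199469/279936000000, min=429251356633/209952000000, spread=1746635/53747712

Answer: 2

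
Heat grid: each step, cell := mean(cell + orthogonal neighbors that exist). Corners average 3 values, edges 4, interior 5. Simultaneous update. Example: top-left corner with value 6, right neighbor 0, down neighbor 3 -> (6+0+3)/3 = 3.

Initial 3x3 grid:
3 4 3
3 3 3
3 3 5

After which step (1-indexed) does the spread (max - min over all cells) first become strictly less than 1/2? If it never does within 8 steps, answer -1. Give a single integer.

Step 1: max=11/3, min=3, spread=2/3
Step 2: max=32/9, min=47/15, spread=19/45
  -> spread < 1/2 first at step 2
Step 3: max=929/270, min=5753/1800, spread=1321/5400
Step 4: max=110021/32400, min=418159/129600, spread=877/5184
Step 5: max=817439/243000, min=25236173/7776000, spread=7375/62208
Step 6: max=390237539/116640000, min=1522107031/466560000, spread=62149/746496
Step 7: max=11660608829/3499200000, min=91648798757/27993600000, spread=523543/8957952
Step 8: max=1395628121201/419904000000, min=5513597031679/1679616000000, spread=4410589/107495424

Answer: 2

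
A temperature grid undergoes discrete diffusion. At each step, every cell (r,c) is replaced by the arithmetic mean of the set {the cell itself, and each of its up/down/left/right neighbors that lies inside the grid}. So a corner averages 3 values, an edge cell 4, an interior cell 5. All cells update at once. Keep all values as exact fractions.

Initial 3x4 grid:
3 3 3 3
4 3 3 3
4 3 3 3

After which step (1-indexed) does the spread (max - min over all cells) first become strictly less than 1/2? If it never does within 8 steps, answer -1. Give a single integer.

Answer: 2

Derivation:
Step 1: max=11/3, min=3, spread=2/3
Step 2: max=125/36, min=3, spread=17/36
  -> spread < 1/2 first at step 2
Step 3: max=7327/2160, min=3, spread=847/2160
Step 4: max=107831/32400, min=679/225, spread=2011/6480
Step 5: max=12794783/3888000, min=327713/108000, spread=199423/777600
Step 6: max=760744867/233280000, min=6595249/2160000, spread=1938319/9331200
Step 7: max=45352077053/13996800000, min=596644199/194400000, spread=95747789/559872000
Step 8: max=2706993255127/839808000000, min=35965143941/11664000000, spread=940023131/6718464000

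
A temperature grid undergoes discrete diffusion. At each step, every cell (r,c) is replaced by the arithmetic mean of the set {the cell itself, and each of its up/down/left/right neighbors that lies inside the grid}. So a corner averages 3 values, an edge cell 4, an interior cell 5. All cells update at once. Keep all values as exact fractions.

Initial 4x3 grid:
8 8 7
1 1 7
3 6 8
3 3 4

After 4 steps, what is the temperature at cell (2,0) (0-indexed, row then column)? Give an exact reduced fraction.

Answer: 146161/36000

Derivation:
Step 1: cell (2,0) = 13/4
Step 2: cell (2,0) = 137/40
Step 3: cell (2,0) = 581/150
Step 4: cell (2,0) = 146161/36000
Full grid after step 4:
  80227/16200 194941/36000 92777/16200
  493853/108000 18671/3750 592603/108000
  146161/36000 45581/10000 180161/36000
  42323/10800 102559/24000 51373/10800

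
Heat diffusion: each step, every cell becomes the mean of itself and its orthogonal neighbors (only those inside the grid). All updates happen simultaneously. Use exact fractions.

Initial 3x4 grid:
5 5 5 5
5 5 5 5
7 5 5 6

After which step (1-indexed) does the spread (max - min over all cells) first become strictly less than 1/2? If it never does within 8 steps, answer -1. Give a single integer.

Answer: 3

Derivation:
Step 1: max=17/3, min=5, spread=2/3
Step 2: max=50/9, min=5, spread=5/9
Step 3: max=2333/432, min=1211/240, spread=383/1080
  -> spread < 1/2 first at step 3
Step 4: max=17333/3240, min=36643/7200, spread=16873/64800
Step 5: max=4123231/777600, min=2649259/518400, spread=59737/311040
Step 6: max=246194639/46656000, min=159428641/31104000, spread=2820671/18662400
Step 7: max=14713930921/2799360000, min=3197730713/622080000, spread=25931417/223948800
Step 8: max=880537042739/167961600000, min=576828140801/111974400000, spread=1223586523/13436928000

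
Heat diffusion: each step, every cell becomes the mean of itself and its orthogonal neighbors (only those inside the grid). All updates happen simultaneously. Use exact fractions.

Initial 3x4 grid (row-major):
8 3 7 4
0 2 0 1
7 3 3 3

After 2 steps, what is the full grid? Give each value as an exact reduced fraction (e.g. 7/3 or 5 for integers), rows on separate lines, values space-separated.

Answer: 155/36 413/120 151/40 19/6
257/80 86/25 239/100 41/15
34/9 41/15 41/15 79/36

Derivation:
After step 1:
  11/3 5 7/2 4
  17/4 8/5 13/5 2
  10/3 15/4 9/4 7/3
After step 2:
  155/36 413/120 151/40 19/6
  257/80 86/25 239/100 41/15
  34/9 41/15 41/15 79/36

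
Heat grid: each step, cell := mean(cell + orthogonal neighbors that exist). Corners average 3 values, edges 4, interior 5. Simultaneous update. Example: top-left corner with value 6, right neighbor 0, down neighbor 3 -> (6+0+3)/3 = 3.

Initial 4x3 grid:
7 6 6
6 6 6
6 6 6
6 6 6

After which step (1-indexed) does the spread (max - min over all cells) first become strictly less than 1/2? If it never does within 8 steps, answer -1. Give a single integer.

Answer: 1

Derivation:
Step 1: max=19/3, min=6, spread=1/3
  -> spread < 1/2 first at step 1
Step 2: max=113/18, min=6, spread=5/18
Step 3: max=1337/216, min=6, spread=41/216
Step 4: max=159737/25920, min=6, spread=4217/25920
Step 5: max=9540349/1555200, min=43279/7200, spread=38417/311040
Step 6: max=571072211/93312000, min=866597/144000, spread=1903471/18662400
Step 7: max=34193309089/5598720000, min=26035759/4320000, spread=18038617/223948800
Step 8: max=2048807382851/335923200000, min=2345726759/388800000, spread=883978523/13436928000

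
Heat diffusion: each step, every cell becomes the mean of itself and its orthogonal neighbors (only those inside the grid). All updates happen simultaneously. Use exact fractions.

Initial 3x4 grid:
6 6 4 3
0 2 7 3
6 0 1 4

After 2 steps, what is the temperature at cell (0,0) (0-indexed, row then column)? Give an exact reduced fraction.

Answer: 4

Derivation:
Step 1: cell (0,0) = 4
Step 2: cell (0,0) = 4
Full grid after step 2:
  4 33/8 487/120 151/36
  25/8 333/100 373/100 273/80
  31/12 41/16 679/240 119/36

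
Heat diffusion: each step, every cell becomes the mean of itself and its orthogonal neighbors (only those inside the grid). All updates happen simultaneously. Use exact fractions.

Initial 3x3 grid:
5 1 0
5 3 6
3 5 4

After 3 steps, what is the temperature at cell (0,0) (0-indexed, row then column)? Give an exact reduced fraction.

Answer: 1493/432

Derivation:
Step 1: cell (0,0) = 11/3
Step 2: cell (0,0) = 119/36
Step 3: cell (0,0) = 1493/432
Full grid after step 3:
  1493/432 2983/960 671/216
  887/240 4423/1200 9869/2880
  1771/432 11339/2880 143/36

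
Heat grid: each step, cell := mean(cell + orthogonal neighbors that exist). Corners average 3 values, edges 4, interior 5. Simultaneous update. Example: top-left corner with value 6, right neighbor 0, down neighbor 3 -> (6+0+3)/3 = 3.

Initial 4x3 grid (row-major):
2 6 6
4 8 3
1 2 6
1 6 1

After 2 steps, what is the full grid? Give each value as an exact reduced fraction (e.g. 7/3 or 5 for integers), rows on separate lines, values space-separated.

After step 1:
  4 11/2 5
  15/4 23/5 23/4
  2 23/5 3
  8/3 5/2 13/3
After step 2:
  53/12 191/40 65/12
  287/80 121/25 367/80
  781/240 167/50 1061/240
  43/18 141/40 59/18

Answer: 53/12 191/40 65/12
287/80 121/25 367/80
781/240 167/50 1061/240
43/18 141/40 59/18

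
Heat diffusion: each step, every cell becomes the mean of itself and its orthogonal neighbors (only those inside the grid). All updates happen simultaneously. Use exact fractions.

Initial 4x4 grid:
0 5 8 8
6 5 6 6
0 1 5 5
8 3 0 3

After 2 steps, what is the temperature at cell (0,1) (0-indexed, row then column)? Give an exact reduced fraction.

Step 1: cell (0,1) = 9/2
Step 2: cell (0,1) = 1171/240
Full grid after step 2:
  131/36 1171/240 295/48 61/9
  443/120 413/100 27/5 73/12
  389/120 351/100 197/50 64/15
  125/36 733/240 709/240 61/18

Answer: 1171/240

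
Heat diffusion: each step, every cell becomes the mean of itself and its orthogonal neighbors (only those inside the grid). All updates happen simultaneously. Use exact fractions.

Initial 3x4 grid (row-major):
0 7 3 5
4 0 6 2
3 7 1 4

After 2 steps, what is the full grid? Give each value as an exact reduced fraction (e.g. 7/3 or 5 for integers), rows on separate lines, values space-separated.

After step 1:
  11/3 5/2 21/4 10/3
  7/4 24/5 12/5 17/4
  14/3 11/4 9/2 7/3
After step 2:
  95/36 973/240 809/240 77/18
  893/240 71/25 106/25 739/240
  55/18 1003/240 719/240 133/36

Answer: 95/36 973/240 809/240 77/18
893/240 71/25 106/25 739/240
55/18 1003/240 719/240 133/36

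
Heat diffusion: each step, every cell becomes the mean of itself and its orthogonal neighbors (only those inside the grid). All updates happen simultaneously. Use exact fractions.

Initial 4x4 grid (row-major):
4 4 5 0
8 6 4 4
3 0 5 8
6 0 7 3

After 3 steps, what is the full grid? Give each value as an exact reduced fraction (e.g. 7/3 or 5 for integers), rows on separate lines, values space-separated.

Answer: 5167/1080 3221/720 321/80 347/90
1633/360 523/120 2103/500 1009/240
481/120 3911/1000 1089/250 5489/1200
421/120 301/80 5039/1200 859/180

Derivation:
After step 1:
  16/3 19/4 13/4 3
  21/4 22/5 24/5 4
  17/4 14/5 24/5 5
  3 13/4 15/4 6
After step 2:
  46/9 133/30 79/20 41/12
  577/120 22/5 17/4 21/5
  153/40 39/10 423/100 99/20
  7/2 16/5 89/20 59/12
After step 3:
  5167/1080 3221/720 321/80 347/90
  1633/360 523/120 2103/500 1009/240
  481/120 3911/1000 1089/250 5489/1200
  421/120 301/80 5039/1200 859/180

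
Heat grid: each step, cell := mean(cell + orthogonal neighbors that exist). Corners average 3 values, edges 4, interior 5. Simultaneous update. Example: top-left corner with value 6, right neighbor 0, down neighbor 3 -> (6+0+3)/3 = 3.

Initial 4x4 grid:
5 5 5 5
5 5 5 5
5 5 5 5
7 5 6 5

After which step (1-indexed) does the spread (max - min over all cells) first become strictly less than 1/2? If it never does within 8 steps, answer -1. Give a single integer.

Answer: 3

Derivation:
Step 1: max=23/4, min=5, spread=3/4
Step 2: max=203/36, min=5, spread=23/36
Step 3: max=1177/216, min=5, spread=97/216
  -> spread < 1/2 first at step 3
Step 4: max=175151/32400, min=5009/1000, spread=64297/162000
Step 5: max=5192177/972000, min=16954/3375, spread=12377/38880
Step 6: max=154861937/29160000, min=100839/20000, spread=313547/1166400
Step 7: max=923675953/174960000, min=24563063/4860000, spread=7881137/34992000
Step 8: max=138006516101/26244000000, min=7390813357/1458000000, spread=198875027/1049760000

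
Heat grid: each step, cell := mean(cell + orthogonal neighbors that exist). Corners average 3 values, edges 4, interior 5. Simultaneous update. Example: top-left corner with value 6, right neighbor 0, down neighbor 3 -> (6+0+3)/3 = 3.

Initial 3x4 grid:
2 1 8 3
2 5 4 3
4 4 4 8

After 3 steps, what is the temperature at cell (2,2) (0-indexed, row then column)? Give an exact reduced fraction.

Answer: 2141/480

Derivation:
Step 1: cell (2,2) = 5
Step 2: cell (2,2) = 381/80
Step 3: cell (2,2) = 2141/480
Full grid after step 3:
  6517/2160 1301/360 2929/720 4859/1080
  3203/960 729/200 5297/1200 1315/288
  3751/1080 5839/1440 2141/480 1147/240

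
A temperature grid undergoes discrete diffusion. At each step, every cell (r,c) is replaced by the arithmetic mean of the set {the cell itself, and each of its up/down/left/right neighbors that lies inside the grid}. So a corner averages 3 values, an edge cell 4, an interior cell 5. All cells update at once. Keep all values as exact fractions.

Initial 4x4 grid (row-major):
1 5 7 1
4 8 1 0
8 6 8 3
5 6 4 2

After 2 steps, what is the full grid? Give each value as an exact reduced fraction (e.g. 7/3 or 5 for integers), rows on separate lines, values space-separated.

After step 1:
  10/3 21/4 7/2 8/3
  21/4 24/5 24/5 5/4
  23/4 36/5 22/5 13/4
  19/3 21/4 5 3
After step 2:
  83/18 1013/240 973/240 89/36
  287/60 273/50 15/4 359/120
  92/15 137/25 493/100 119/40
  52/9 1427/240 353/80 15/4

Answer: 83/18 1013/240 973/240 89/36
287/60 273/50 15/4 359/120
92/15 137/25 493/100 119/40
52/9 1427/240 353/80 15/4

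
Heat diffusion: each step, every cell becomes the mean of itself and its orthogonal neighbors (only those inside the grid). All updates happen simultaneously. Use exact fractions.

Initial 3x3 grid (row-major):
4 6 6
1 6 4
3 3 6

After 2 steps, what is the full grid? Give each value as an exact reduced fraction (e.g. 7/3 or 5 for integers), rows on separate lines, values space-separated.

After step 1:
  11/3 11/2 16/3
  7/2 4 11/2
  7/3 9/2 13/3
After step 2:
  38/9 37/8 49/9
  27/8 23/5 115/24
  31/9 91/24 43/9

Answer: 38/9 37/8 49/9
27/8 23/5 115/24
31/9 91/24 43/9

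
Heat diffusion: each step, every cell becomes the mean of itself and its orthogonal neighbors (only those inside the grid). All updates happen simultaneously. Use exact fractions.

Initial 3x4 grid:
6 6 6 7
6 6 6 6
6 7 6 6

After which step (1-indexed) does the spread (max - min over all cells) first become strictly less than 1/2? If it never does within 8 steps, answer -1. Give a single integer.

Answer: 1

Derivation:
Step 1: max=19/3, min=6, spread=1/3
  -> spread < 1/2 first at step 1
Step 2: max=113/18, min=6, spread=5/18
Step 3: max=6691/1080, min=4379/720, spread=49/432
Step 4: max=802069/129600, min=131569/21600, spread=2531/25920
Step 5: max=320153089/51840000, min=1321391/216000, spread=3019249/51840000
Step 6: max=319916711/51840000, min=119039051/19440000, spread=297509/6220800
Step 7: max=1150900799209/186624000000, min=1788285521/291600000, spread=6398065769/186624000000
Step 8: max=3451969464773/559872000000, min=71573378951/11664000000, spread=131578201/4478976000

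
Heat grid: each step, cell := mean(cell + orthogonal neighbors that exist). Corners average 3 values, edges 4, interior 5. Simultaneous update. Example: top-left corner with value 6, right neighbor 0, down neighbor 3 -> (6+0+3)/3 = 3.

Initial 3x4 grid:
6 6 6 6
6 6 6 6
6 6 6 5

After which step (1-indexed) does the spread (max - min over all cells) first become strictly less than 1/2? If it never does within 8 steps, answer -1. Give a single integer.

Answer: 1

Derivation:
Step 1: max=6, min=17/3, spread=1/3
  -> spread < 1/2 first at step 1
Step 2: max=6, min=103/18, spread=5/18
Step 3: max=6, min=1255/216, spread=41/216
Step 4: max=6, min=151303/25920, spread=4217/25920
Step 5: max=43121/7200, min=9122051/1555200, spread=38417/311040
Step 6: max=861403/144000, min=548671789/93312000, spread=1903471/18662400
Step 7: max=25804241/4320000, min=32991330911/5598720000, spread=18038617/223948800
Step 8: max=2319873241/388800000, min=1982271017149/335923200000, spread=883978523/13436928000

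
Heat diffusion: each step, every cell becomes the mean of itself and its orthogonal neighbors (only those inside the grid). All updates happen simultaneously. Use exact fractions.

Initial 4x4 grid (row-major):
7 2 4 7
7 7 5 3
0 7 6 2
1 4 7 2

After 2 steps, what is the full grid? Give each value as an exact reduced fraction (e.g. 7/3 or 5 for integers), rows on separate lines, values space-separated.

Answer: 187/36 613/120 115/24 161/36
299/60 513/100 99/20 103/24
58/15 243/50 116/25 497/120
61/18 479/120 557/120 35/9

Derivation:
After step 1:
  16/3 5 9/2 14/3
  21/4 28/5 5 17/4
  15/4 24/5 27/5 13/4
  5/3 19/4 19/4 11/3
After step 2:
  187/36 613/120 115/24 161/36
  299/60 513/100 99/20 103/24
  58/15 243/50 116/25 497/120
  61/18 479/120 557/120 35/9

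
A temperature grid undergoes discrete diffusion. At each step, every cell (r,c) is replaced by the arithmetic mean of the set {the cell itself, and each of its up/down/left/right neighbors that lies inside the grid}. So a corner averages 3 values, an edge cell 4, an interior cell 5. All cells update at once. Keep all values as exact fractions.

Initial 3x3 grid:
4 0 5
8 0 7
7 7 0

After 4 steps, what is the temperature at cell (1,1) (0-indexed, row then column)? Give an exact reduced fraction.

Answer: 241537/60000

Derivation:
Step 1: cell (1,1) = 22/5
Step 2: cell (1,1) = 179/50
Step 3: cell (1,1) = 4271/1000
Step 4: cell (1,1) = 241537/60000
Full grid after step 4:
  43339/10800 124053/32000 153881/43200
  3868181/864000 241537/60000 847639/216000
  598543/129600 647051/144000 263659/64800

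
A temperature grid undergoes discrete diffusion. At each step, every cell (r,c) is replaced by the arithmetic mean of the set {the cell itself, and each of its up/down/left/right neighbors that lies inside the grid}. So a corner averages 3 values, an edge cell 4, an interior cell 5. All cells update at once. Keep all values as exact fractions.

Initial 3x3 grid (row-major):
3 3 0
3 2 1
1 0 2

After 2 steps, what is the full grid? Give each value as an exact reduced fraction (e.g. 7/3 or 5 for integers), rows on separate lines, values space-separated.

Answer: 29/12 61/30 55/36
503/240 171/100 323/240
29/18 323/240 7/6

Derivation:
After step 1:
  3 2 4/3
  9/4 9/5 5/4
  4/3 5/4 1
After step 2:
  29/12 61/30 55/36
  503/240 171/100 323/240
  29/18 323/240 7/6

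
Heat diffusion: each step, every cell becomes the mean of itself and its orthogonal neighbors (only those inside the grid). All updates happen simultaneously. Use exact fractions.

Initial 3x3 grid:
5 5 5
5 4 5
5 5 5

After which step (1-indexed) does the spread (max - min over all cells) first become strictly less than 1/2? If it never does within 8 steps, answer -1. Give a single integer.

Answer: 1

Derivation:
Step 1: max=5, min=19/4, spread=1/4
  -> spread < 1/2 first at step 1
Step 2: max=391/80, min=119/25, spread=51/400
Step 3: max=1753/360, min=23177/4800, spread=589/14400
Step 4: max=1398919/288000, min=145057/30000, spread=31859/1440000
Step 5: max=8735279/1800000, min=83708393/17280000, spread=751427/86400000
Step 6: max=5028936871/1036800000, min=523365313/108000000, spread=23149331/5184000000
Step 7: max=31425068111/6480000000, min=301557345737/62208000000, spread=616540643/311040000000
Step 8: max=18098467991239/3732480000000, min=1884887546017/388800000000, spread=17737747379/18662400000000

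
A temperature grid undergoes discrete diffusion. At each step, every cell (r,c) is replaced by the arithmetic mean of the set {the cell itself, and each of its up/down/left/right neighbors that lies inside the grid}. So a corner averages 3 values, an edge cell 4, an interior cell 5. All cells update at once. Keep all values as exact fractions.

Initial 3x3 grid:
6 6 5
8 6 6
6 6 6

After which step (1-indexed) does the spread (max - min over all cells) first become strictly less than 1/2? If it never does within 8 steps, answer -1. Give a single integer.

Answer: 3

Derivation:
Step 1: max=20/3, min=17/3, spread=1
Step 2: max=787/120, min=103/18, spread=301/360
Step 3: max=6917/1080, min=85223/14400, spread=21011/43200
  -> spread < 1/2 first at step 3
Step 4: max=2728303/432000, min=386809/64800, spread=448729/1296000
Step 5: max=24388373/3888000, min=23484623/3888000, spread=1205/5184
Step 6: max=1453302931/233280000, min=1415236681/233280000, spread=10151/62208
Step 7: max=86920263557/13996800000, min=85316819807/13996800000, spread=85517/746496
Step 8: max=5199304079779/839808000000, min=5131763673529/839808000000, spread=720431/8957952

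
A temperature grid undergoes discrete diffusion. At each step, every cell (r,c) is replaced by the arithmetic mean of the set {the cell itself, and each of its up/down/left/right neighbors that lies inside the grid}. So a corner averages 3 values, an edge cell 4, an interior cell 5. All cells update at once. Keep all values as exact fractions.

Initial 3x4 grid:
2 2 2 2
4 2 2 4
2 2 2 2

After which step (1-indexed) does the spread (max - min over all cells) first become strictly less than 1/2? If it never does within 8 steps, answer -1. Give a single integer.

Step 1: max=8/3, min=2, spread=2/3
Step 2: max=307/120, min=113/50, spread=179/600
  -> spread < 1/2 first at step 2
Step 3: max=2597/1080, min=1033/450, spread=589/5400
Step 4: max=1029307/432000, min=418853/180000, spread=120299/2160000
Step 5: max=61186913/25920000, min=3787723/1620000, spread=116669/5184000
Step 6: max=3662022067/1555200000, min=1518270893/648000000, spread=90859619/7776000000
Step 7: max=219357719753/93312000000, min=91198028887/38880000000, spread=2412252121/466560000000
Step 8: max=13153065835627/5598720000000, min=5474449510133/2332800000000, spread=71935056539/27993600000000

Answer: 2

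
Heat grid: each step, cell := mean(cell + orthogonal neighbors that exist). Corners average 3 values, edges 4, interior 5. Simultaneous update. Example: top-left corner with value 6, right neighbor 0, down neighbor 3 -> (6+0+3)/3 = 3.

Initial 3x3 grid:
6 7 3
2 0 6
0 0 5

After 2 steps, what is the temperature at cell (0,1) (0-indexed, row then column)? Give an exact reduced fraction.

Answer: 13/3

Derivation:
Step 1: cell (0,1) = 4
Step 2: cell (0,1) = 13/3
Full grid after step 2:
  11/3 13/3 77/18
  8/3 11/4 31/8
  47/36 103/48 101/36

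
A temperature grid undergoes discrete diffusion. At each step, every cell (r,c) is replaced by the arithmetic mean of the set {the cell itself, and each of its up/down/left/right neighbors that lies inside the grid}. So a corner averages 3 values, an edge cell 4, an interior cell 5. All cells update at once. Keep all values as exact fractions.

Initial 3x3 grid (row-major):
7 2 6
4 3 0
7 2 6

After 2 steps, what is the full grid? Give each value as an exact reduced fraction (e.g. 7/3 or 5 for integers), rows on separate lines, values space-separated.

After step 1:
  13/3 9/2 8/3
  21/4 11/5 15/4
  13/3 9/2 8/3
After step 2:
  169/36 137/40 131/36
  967/240 101/25 677/240
  169/36 137/40 131/36

Answer: 169/36 137/40 131/36
967/240 101/25 677/240
169/36 137/40 131/36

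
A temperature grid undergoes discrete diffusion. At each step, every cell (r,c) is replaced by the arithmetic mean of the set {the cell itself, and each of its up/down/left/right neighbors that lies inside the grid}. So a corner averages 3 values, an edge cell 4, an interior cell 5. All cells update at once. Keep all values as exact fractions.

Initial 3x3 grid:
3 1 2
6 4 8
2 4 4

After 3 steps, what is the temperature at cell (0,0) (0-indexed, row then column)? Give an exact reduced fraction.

Step 1: cell (0,0) = 10/3
Step 2: cell (0,0) = 115/36
Step 3: cell (0,0) = 7661/2160
Full grid after step 3:
  7661/2160 2809/800 2089/540
  52687/14400 24119/6000 3259/800
  2887/720 29381/7200 2399/540

Answer: 7661/2160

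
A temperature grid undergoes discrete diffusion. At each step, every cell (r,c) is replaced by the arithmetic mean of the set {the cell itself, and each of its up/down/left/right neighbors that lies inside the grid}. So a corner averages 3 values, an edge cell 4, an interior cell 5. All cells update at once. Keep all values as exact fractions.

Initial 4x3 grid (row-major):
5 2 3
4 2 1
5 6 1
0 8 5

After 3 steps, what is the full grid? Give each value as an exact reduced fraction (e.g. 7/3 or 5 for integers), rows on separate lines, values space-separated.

After step 1:
  11/3 3 2
  4 3 7/4
  15/4 22/5 13/4
  13/3 19/4 14/3
After step 2:
  32/9 35/12 9/4
  173/48 323/100 5/2
  989/240 383/100 211/60
  77/18 363/80 38/9
After step 3:
  1451/432 10757/3600 23/9
  26119/7200 19297/6000 3449/1200
  28499/7200 3847/1000 6331/1800
  4657/1080 6747/1600 8839/2160

Answer: 1451/432 10757/3600 23/9
26119/7200 19297/6000 3449/1200
28499/7200 3847/1000 6331/1800
4657/1080 6747/1600 8839/2160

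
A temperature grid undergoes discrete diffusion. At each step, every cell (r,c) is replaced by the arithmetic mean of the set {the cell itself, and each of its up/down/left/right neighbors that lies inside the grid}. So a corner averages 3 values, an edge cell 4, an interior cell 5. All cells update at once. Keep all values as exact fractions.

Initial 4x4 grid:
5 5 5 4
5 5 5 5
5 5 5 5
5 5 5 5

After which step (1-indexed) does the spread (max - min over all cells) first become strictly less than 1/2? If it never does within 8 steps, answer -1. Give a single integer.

Answer: 1

Derivation:
Step 1: max=5, min=14/3, spread=1/3
  -> spread < 1/2 first at step 1
Step 2: max=5, min=85/18, spread=5/18
Step 3: max=5, min=1039/216, spread=41/216
Step 4: max=5, min=31357/6480, spread=1043/6480
Step 5: max=5, min=946447/194400, spread=25553/194400
Step 6: max=89921/18000, min=28488541/5832000, spread=645863/5832000
Step 7: max=599029/120000, min=857158309/174960000, spread=16225973/174960000
Step 8: max=269299/54000, min=25766522017/5248800000, spread=409340783/5248800000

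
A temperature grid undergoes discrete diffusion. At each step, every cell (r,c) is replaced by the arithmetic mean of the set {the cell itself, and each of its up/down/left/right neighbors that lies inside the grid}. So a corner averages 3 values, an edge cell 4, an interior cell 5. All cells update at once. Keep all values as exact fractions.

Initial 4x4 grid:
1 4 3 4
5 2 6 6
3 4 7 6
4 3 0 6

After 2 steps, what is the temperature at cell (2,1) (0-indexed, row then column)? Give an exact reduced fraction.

Answer: 387/100

Derivation:
Step 1: cell (2,1) = 19/5
Step 2: cell (2,1) = 387/100
Full grid after step 2:
  103/36 857/240 953/240 169/36
  857/240 361/100 467/100 1253/240
  833/240 387/100 469/100 407/80
  121/36 833/240 307/80 19/4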